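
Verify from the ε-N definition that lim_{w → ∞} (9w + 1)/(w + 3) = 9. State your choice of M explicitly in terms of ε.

M = 26/ε

Suppose ε > 0. We seek M > 0 such that w > M implies |(9w + 1)/(w + 3) − 9| < ε.
(9w + 1)/(w + 3) − 9 = ((9w + 1) − 9(w + 3)) / ((w + 3)) = -26/((w + 3)).
For w > 0 we have w + 3 > w, so |(9w + 1)/(w + 3) − 9| = 26/((w + 3)) < 26/(w) = 26/w.
Thus |(9w + 1)/(w + 3) − 9| < ε whenever w > 26/ε.
Take M = 26/ε. If w > M then |(9w + 1)/(w + 3) − 9| < 26/w < ε.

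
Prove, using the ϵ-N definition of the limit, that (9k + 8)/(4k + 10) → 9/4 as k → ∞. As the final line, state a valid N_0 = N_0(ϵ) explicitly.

Let ϵ > 0. For k ≥ 1, |(9k + 8)/(4k + 10) − (9/4)| = |-58|/(4(4k + 10)) = 58/(4(4k + 10)).
Since 4k + 10 ≥ 4k for k ≥ 1, this is ≤ 58/(4·4k) = (29/8)/k.
So |(9k + 8)/(4k + 10) − (9/4)| < ϵ whenever k > (29/8)/ϵ.
Take N_0 = (29/8)/ϵ. If k > N_0 then |(9k + 8)/(4k + 10) − (9/4)| ≤ (29/8)/k < ϵ.

N_0 = (29/8)/ϵ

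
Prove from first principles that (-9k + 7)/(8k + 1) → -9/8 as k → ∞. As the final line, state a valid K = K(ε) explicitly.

Let ε > 0 be given. For k ≥ 1, |(-9k + 7)/(8k + 1) + 9/8| = |65|/(8(8k + 1)) = 65/(8(8k + 1)).
Since 8k + 1 ≥ 8k for k ≥ 1, this is ≤ 65/(8·8k) = (65/64)/k.
So |(-9k + 7)/(8k + 1) + 9/8| < ε whenever k > (65/64)/ε.
Take K = (65/64)/ε. If k > K then |(-9k + 7)/(8k + 1) + 9/8| ≤ (65/64)/k < ε.

K = (65/64)/ε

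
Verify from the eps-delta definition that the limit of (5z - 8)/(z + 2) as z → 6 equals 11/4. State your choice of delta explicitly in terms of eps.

delta = min(4, (16/9)eps)

Fix eps > 0. We want delta > 0 with 0 < |z − 6| < delta ⇒ |(5z - 8)/(z + 2) − (11/4)| < eps.
Combining over a common denominator, (5z - 8)/(z + 2) − (11/4) = [(5z - 8)·8 − 22·(z + 2)] / [8·(z + 2)] = 18(z − 6) / (8(z + 2)).
So |(5z - 8)/(z + 2) − (11/4)| = 18|z − 6| / (8·|z + 2|).
Require delta ≤ 4, so |z + 2| ≥ |8| − |z − 6| > 8 − 4 = 4.
Hence |(5z - 8)/(z + 2) − (11/4)| < 18|z − 6|/(8·4) = (9/16)|z − 6|, which is < eps once |z − 6| < (16/9)eps.
Take delta = min(4, (16/9)eps). Then 0 < |z − 6| < delta forces both bounds, so |(5z - 8)/(z + 2) − (11/4)| < eps.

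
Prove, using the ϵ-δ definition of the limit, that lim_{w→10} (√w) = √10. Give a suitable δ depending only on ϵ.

Suppose ϵ > 0. We want δ > 0 such that 0 < |w − 10| < δ implies |√w − √10| < ϵ.
Rationalise: √w − √10 = (w − 10)/(√w + √10), so |√w − √10| = |w − 10|/(√w + √10).
Restrict δ ≤ 10 so that |w − 10| < 10 forces w > 0, and then √w + √10 > √10.
Hence |√w − √10| < |w − 10|/√10, which is < ϵ once |w − 10| < √10·ϵ.
Take δ = min(10, √10·ϵ). If 0 < |w − 10| < δ then w > 0 and |√w − √10| < |w − 10|/√10 < ϵ.

δ = min(10, √10·ϵ)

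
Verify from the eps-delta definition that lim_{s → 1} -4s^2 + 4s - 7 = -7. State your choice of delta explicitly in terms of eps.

delta = min(1, eps/8)

Let eps > 0. We want delta > 0 such that 0 < |s − 1| < delta implies |(-4s^2 + 4s - 7) + 7| < eps.
(-4s^2 + 4s - 7) + 7 = -4s^2 + 4s = (s − 1)(-4s).
So |(-4s^2 + 4s - 7) + 7| = |s − 1|·|-4s|.
Assume first that |s − 1| < 1, so |s| < 2. Then |-4s| ≤ 4·2 = 8.
Hence |(-4s^2 + 4s - 7) + 7| ≤ 8|s − 1| < eps provided |s − 1| < eps/8.
Take delta = min(1, eps/8). Then 0 < |s − 1| < delta gives both |s − 1| < 1 and |s − 1| < eps/8, so |(-4s^2 + 4s - 7) + 7| < eps.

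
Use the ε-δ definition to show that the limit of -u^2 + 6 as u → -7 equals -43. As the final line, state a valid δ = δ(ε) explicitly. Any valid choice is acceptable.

δ = min(2, ε/16)

Let ε > 0 be given. We want δ > 0 such that 0 < |u + 7| < δ implies |(-u^2 + 6) + 43| < ε.
(-u^2 + 6) + 43 = -u^2 + 49 = (u + 7)(-u + 7).
So |(-u^2 + 6) + 43| = |u + 7|·|-u + 7|.
Require δ ≤ 2. Then |u + 7| < 2 gives |u| < 9, and by the triangle inequality |-u + 7| ≤ 9 + 7 = 16.
Hence |(-u^2 + 6) + 43| ≤ 16|u + 7| < ε provided |u + 7| < ε/16.
Choosing δ = min(2, ε/16) ensures both conditions, hence |(-u^2 + 6) + 43| < ε.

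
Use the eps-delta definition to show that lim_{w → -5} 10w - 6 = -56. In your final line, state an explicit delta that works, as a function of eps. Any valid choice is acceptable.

delta = eps/10

Fix eps > 0. We need delta > 0 so that 0 < |w + 5| < delta implies |(10w - 6) + 56| < eps.
|(10w - 6) + 56| = |10w + 50| = 10|w + 5|.
Thus it suffices that |w + 5| < eps/10.
Choosing delta = eps/10 gives |(10w - 6) + 56| = 10|w + 5| < eps whenever |w + 5| < delta.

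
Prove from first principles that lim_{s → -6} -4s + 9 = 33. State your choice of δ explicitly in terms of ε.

Suppose ε > 0. We need δ > 0 so that 0 < |s + 6| < δ implies |(-4s + 9) − 33| < ε.
|(-4s + 9) − 33| = |-4s - 24| = 4|s + 6|.
Thus it suffices that |s + 6| < ε/4.
Choosing δ = ε/4 gives |(-4s + 9) − 33| = 4|s + 6| < ε whenever |s + 6| < δ.

δ = ε/4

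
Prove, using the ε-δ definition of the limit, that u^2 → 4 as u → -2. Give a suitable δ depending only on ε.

δ = min(1, ε/5)

Let ε > 0 be given. We seek δ > 0 with 0 < |u + 2| < δ ⇒ |u^2 − 4| < ε.
Factor: u^2 − 4 = (u + 2)(u - 2), so |u^2 − 4| = |u + 2|·|u - 2|.
Impose δ ≤ 1 so that |u| < 3; then |u - 2| ≤ 5.
Hence |u^2 − 4| ≤ 5|u + 2|, which is < ε once |u + 2| < ε/5.
Take δ = min(1, ε/5). If 0 < |u + 2| < δ then both bounds hold and |u^2 − 4| ≤ 5|u + 2| < 5·(ε/5) = ε.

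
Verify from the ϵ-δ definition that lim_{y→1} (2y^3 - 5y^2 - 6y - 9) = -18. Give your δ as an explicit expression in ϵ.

δ = min(2, ϵ/36)

Suppose ϵ > 0. We want δ > 0 such that 0 < |y − 1| < δ implies |(2y^3 - 5y^2 - 6y - 9) + 18| < ϵ.
(2y^3 - 5y^2 - 6y - 9) + 18 = 2y^3 - 5y^2 - 6y + 9 = (y − 1)(2y^2 - 3y - 9).
So |(2y^3 - 5y^2 - 6y - 9) + 18| = |y − 1|·|2y^2 - 3y - 9|.
Assume first that |y − 1| < 2, so |y| < 3. Then |2y^2 - 3y - 9| ≤ 2·3^2 + 3·3 + 9 = 36.
Hence |(2y^3 - 5y^2 - 6y - 9) + 18| ≤ 36|y − 1| < ϵ provided |y − 1| < ϵ/36.
Take δ = min(2, ϵ/36). Then 0 < |y − 1| < δ gives both |y − 1| < 2 and |y − 1| < ϵ/36, so |(2y^3 - 5y^2 - 6y - 9) + 18| < ϵ.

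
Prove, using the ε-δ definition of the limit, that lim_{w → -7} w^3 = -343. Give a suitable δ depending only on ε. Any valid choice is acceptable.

δ = min(1, ε/169)

Fix ε > 0. We seek δ > 0 with 0 < |w + 7| < δ ⇒ |w^3 + 343| < ε.
Factor: w^3 + 343 = (w + 7)(w^2 - 7w + 49), so |w^3 + 343| = |w + 7|·|w^2 - 7w + 49|.
Restrict δ ≤ 1. Then |w + 7| < 1 gives |w| < 8, so by the triangle inequality |w^2 - 7w + 49| ≤ 8^2 + 7·8 + 49 = 169.
Hence |w^3 + 343| ≤ 169|w + 7|, which is < ε once |w + 7| < ε/169.
Take δ = min(1, ε/169). If 0 < |w + 7| < δ then both bounds hold and |w^3 + 343| ≤ 169|w + 7| < 169·(ε/169) = ε.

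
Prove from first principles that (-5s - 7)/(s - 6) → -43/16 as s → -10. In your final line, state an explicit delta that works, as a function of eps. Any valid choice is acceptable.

Let eps > 0 be given. We want delta > 0 with 0 < |s + 10| < delta ⇒ |(-5s - 7)/(s - 6) + 43/16| < eps.
Combining over a common denominator, (-5s - 7)/(s - 6) + 43/16 = [(-5s - 7)·(-16) − 43·(s - 6)] / [(-16)·(s - 6)] = 37(s + 10) / ((-16)(s - 6)).
So |(-5s - 7)/(s - 6) + 43/16| = 37|s + 10| / (16·|s − 6|).
Require delta ≤ 8, so |s − 6| ≥ |-16| − |s + 10| > 16 − 8 = 8.
Hence |(-5s - 7)/(s - 6) + 43/16| < 37|s + 10|/(16·8) = (37/128)|s + 10|, which is < eps once |s + 10| < (128/37)eps.
Take delta = min(8, (128/37)eps). Then 0 < |s + 10| < delta forces both bounds, so |(-5s - 7)/(s - 6) + 43/16| < eps.

delta = min(8, (128/37)eps)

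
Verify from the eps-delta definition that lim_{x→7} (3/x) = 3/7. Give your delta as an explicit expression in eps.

Fix eps > 0. We seek delta > 0 such that 0 < |x − 7| < delta implies |3/x − (3/7)| < eps.
|3/x − (3/7)| = 3·|7 − x|/(7·|x|) = 3|x − 7|/(7|x|).
Require delta ≤ 7/2 so that |x| > 7 − 7/2 = 7/2, hence 7|x| > 49/2.
Then |3/x − (3/7)| < 3|x − 7|/(49/2), which is < eps when |x − 7| < (49/6)eps.
Take delta = min(7/2, (49/6)eps). Then 0 < |x − 7| < delta gives both |x − 7| < 7/2 and |x − 7| < (49/6)eps, so |3/x − (3/7)| < eps.

delta = min(7/2, (49/6)eps)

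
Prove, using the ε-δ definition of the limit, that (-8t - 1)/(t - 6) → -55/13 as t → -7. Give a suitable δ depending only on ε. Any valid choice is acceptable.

δ = min(13/2, (169/98)ε)

Fix ε > 0. We want δ > 0 with 0 < |t + 7| < δ ⇒ |(-8t - 1)/(t - 6) + 55/13| < ε.
Combining over a common denominator, (-8t - 1)/(t - 6) + 55/13 = [(-8t - 1)·(-13) − 55·(t - 6)] / [(-13)·(t - 6)] = 49(t + 7) / ((-13)(t - 6)).
So |(-8t - 1)/(t - 6) + 55/13| = 49|t + 7| / (13·|t − 6|).
Require δ ≤ 13/2, so |t − 6| ≥ |-13| − |t + 7| > 13 − 13/2 = 13/2.
Hence |(-8t - 1)/(t - 6) + 55/13| < 49|t + 7|/(13·(13/2)) = (98/169)|t + 7|, which is < ε once |t + 7| < (169/98)ε.
Take δ = min(13/2, (169/98)ε). Then 0 < |t + 7| < δ forces both bounds, so |(-8t - 1)/(t - 6) + 55/13| < ε.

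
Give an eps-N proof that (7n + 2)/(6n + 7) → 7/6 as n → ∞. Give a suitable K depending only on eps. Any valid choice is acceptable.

Fix eps > 0. For n ≥ 1, |(7n + 2)/(6n + 7) − (7/6)| = |-37|/(6(6n + 7)) = 37/(6(6n + 7)).
Since 6n + 7 ≥ 6n for n ≥ 1, this is ≤ 37/(6·6n) = (37/36)/n.
So |(7n + 2)/(6n + 7) − (7/6)| < eps whenever n > (37/36)/eps.
Take K = (37/36)/eps. If n > K then |(7n + 2)/(6n + 7) − (7/6)| ≤ (37/36)/n < eps.

K = (37/36)/eps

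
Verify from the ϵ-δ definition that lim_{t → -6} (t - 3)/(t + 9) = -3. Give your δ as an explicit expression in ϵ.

Fix ϵ > 0. We want δ > 0 with 0 < |t + 6| < δ ⇒ |(t - 3)/(t + 9) + 3| < ϵ.
Combining over a common denominator, (t - 3)/(t + 9) + 3 = [(t - 3)·3 − (-9)·(t + 9)] / [3·(t + 9)] = 12(t + 6) / (3(t + 9)).
So |(t - 3)/(t + 9) + 3| = 12|t + 6| / (3·|t + 9|).
Restrict δ ≤ 3/2. Then |t + 6| < 3/2 gives |t + 9| = |(t + 6) + 3| ≥ 3 − 3/2 = 3/2.
Hence |(t - 3)/(t + 9) + 3| < 12|t + 6|/(3·(3/2)) = (8/3)|t + 6|, which is < ϵ once |t + 6| < (3/8)ϵ.
Take δ = min(3/2, (3/8)ϵ). Then 0 < |t + 6| < δ forces both bounds, so |(t - 3)/(t + 9) + 3| < ϵ.

δ = min(3/2, (3/8)ϵ)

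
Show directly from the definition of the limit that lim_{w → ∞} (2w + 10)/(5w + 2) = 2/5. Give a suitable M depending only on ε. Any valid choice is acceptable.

Let ε > 0 be given. We seek M > 0 such that w > M implies |(2w + 10)/(5w + 2) − (2/5)| < ε.
(2w + 10)/(5w + 2) − (2/5) = (5(2w + 10) − 2(5w + 2)) / (5(5w + 2)) = 46/(5(5w + 2)).
For w > 0 we have 5w + 2 > 5w, so |(2w + 10)/(5w + 2) − (2/5)| = 46/(5(5w + 2)) < 46/(5·5w) = (46/25)/w.
Thus |(2w + 10)/(5w + 2) − (2/5)| < ε whenever w > (46/25)/ε.
Take M = (46/25)/ε. If w > M then |(2w + 10)/(5w + 2) − (2/5)| < (46/25)/w < ε.

M = (46/25)/ε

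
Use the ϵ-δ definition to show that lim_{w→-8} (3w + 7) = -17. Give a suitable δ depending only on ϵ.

δ = ϵ/3

Suppose ϵ > 0. We need δ > 0 so that 0 < |w + 8| < δ implies |(3w + 7) + 17| < ϵ.
Since (3w + 7) + 17 = 3(w + 8), we have |(3w + 7) + 17| = 3|w + 8|.
Thus it suffices that |w + 8| < ϵ/3.
Choosing δ = ϵ/3 gives |(3w + 7) + 17| = 3|w + 8| < ϵ whenever |w + 8| < δ.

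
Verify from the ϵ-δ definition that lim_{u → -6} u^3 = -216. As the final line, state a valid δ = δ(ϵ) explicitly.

Let ϵ > 0 be given. We seek δ > 0 with 0 < |u + 6| < δ ⇒ |u^3 + 216| < ϵ.
Factor: u^3 + 216 = (u + 6)(u^2 - 6u + 36), so |u^3 + 216| = |u + 6|·|u^2 - 6u + 36|.
Impose δ ≤ 1 so that |u| < 7; then |u^2 - 6u + 36| ≤ 127.
Hence |u^3 + 216| ≤ 127|u + 6|, which is < ϵ once |u + 6| < ϵ/127.
Take δ = min(1, ϵ/127). If 0 < |u + 6| < δ then both bounds hold and |u^3 + 216| ≤ 127|u + 6| < 127·(ϵ/127) = ϵ.

δ = min(1, ϵ/127)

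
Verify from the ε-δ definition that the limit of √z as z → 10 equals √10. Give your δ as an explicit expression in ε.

Fix ε > 0. We want δ > 0 such that 0 < |z − 10| < δ implies |√z − √10| < ε.
Rationalise: √z − √10 = (z − 10)/(√z + √10), so |√z − √10| = |z − 10|/(√z + √10).
Restrict δ ≤ 10 so that |z − 10| < 10 forces z > 0, and then √z + √10 > √10.
Hence |√z − √10| < |z − 10|/√10, which is < ε once |z − 10| < √10·ε.
Take δ = min(10, √10·ε). If 0 < |z − 10| < δ then z > 0 and |√z − √10| < |z − 10|/√10 < ε.

δ = min(10, √10·ε)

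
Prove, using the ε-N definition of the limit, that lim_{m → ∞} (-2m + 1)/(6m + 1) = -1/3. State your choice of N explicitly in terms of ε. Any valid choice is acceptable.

Suppose ε > 0. For m ≥ 1, |(-2m + 1)/(6m + 1) + 1/3| = |8|/(6(6m + 1)) = 8/(6(6m + 1)).
Since 6m + 1 ≥ 6m for m ≥ 1, this is ≤ 8/(6·6m) = (2/9)/m.
So |(-2m + 1)/(6m + 1) + 1/3| < ε whenever m > (2/9)/ε.
Take N = (2/9)/ε. If m > N then |(-2m + 1)/(6m + 1) + 1/3| ≤ (2/9)/m < ε.

N = (2/9)/ε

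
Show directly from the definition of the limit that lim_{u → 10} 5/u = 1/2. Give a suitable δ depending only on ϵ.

δ = min(5, 10ϵ)

Let ϵ > 0. We seek δ > 0 such that 0 < |u − 10| < δ implies |5/u − (1/2)| < ϵ.
|5/u − (1/2)| = 5·|10 − u|/(10·|u|) = 5|u − 10|/(10|u|).
Restrict δ ≤ 5. Then |u − 10| < 5 gives |u| > 5, so 10|u| > 50.
Then |5/u − (1/2)| < 5|u − 10|/50, which is < ϵ when |u − 10| < 10ϵ.
Take δ = min(5, 10ϵ). Then 0 < |u − 10| < δ gives both |u − 10| < 5 and |u − 10| < 10ϵ, so |5/u − (1/2)| < ϵ.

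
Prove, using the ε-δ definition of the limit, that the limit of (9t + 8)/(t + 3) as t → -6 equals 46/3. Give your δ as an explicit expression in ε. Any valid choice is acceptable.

Let ε > 0. We want δ > 0 with 0 < |t + 6| < δ ⇒ |(9t + 8)/(t + 3) − (46/3)| < ε.
Combining over a common denominator, (9t + 8)/(t + 3) − (46/3) = [(9t + 8)·(-3) − (-46)·(t + 3)] / [(-3)·(t + 3)] = 19(t + 6) / ((-3)(t + 3)).
So |(9t + 8)/(t + 3) − (46/3)| = 19|t + 6| / (3·|t + 3|).
Restrict δ ≤ 3/2. Then |t + 6| < 3/2 gives |t + 3| = |(t + 6) + (-3)| ≥ 3 − 3/2 = 3/2.
Hence |(9t + 8)/(t + 3) − (46/3)| < 19|t + 6|/(3·(3/2)) = (38/9)|t + 6|, which is < ε once |t + 6| < (9/38)ε.
Take δ = min(3/2, (9/38)ε). Then 0 < |t + 6| < δ forces both bounds, so |(9t + 8)/(t + 3) − (46/3)| < ε.

δ = min(3/2, (9/38)ε)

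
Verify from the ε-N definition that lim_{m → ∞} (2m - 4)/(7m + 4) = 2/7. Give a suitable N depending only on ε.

Let ε > 0. For m ≥ 1, |(2m - 4)/(7m + 4) − (2/7)| = |-36|/(7(7m + 4)) = 36/(7(7m + 4)).
Since 7m + 4 ≥ 7m for m ≥ 1, this is ≤ 36/(7·7m) = (36/49)/m.
So |(2m - 4)/(7m + 4) − (2/7)| < ε whenever m > (36/49)/ε.
Take N = (36/49)/ε. If m > N then |(2m - 4)/(7m + 4) − (2/7)| ≤ (36/49)/m < ε.

N = (36/49)/ε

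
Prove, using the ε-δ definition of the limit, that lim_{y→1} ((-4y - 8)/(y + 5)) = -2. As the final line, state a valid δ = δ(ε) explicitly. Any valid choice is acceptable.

Let ε > 0. We want δ > 0 with 0 < |y − 1| < δ ⇒ |(-4y - 8)/(y + 5) + 2| < ε.
Combining over a common denominator, (-4y - 8)/(y + 5) + 2 = [(-4y - 8)·6 − (-12)·(y + 5)] / [6·(y + 5)] = -12(y − 1) / (6(y + 5)).
So |(-4y - 8)/(y + 5) + 2| = 12|y − 1| / (6·|y + 5|).
Require δ ≤ 3, so |y + 5| ≥ |6| − |y − 1| > 6 − 3 = 3.
Hence |(-4y - 8)/(y + 5) + 2| < 12|y − 1|/(6·3) = (2/3)|y − 1|, which is < ε once |y − 1| < (3/2)ε.
Take δ = min(3, (3/2)ε). Then 0 < |y − 1| < δ forces both bounds, so |(-4y - 8)/(y + 5) + 2| < ε.

δ = min(3, (3/2)ε)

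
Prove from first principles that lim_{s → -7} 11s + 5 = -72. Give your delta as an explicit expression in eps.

delta = eps/11

Fix eps > 0. We need delta > 0 so that 0 < |s + 7| < delta implies |(11s + 5) + 72| < eps.
Since (11s + 5) + 72 = 11(s + 7), we have |(11s + 5) + 72| = 11|s + 7|.
So 11|s + 7| < eps exactly when |s + 7| < eps/11.
Choosing delta = eps/11 gives |(11s + 5) + 72| = 11|s + 7| < eps whenever |s + 7| < delta.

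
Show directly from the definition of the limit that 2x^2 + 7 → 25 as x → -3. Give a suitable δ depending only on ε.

Suppose ε > 0. We want δ > 0 such that 0 < |x + 3| < δ implies |(2x^2 + 7) − 25| < ε.
(2x^2 + 7) − 25 = 2x^2 - 18 = (x + 3)(2x - 6).
So |(2x^2 + 7) − 25| = |x + 3|·|2x - 6|.
Require δ ≤ 1. Then |x + 3| < 1 gives |x| < 4, and by the triangle inequality |2x - 6| ≤ 2·4 + 6 = 14.
Hence |(2x^2 + 7) − 25| ≤ 14|x + 3| < ε provided |x + 3| < ε/14.
Take δ = min(1, ε/14). Then 0 < |x + 3| < δ gives both |x + 3| < 1 and |x + 3| < ε/14, so |(2x^2 + 7) − 25| < ε.

δ = min(1, ε/14)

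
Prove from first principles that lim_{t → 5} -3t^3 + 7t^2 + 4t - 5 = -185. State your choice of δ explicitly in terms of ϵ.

Fix ϵ > 0. We want δ > 0 such that 0 < |t − 5| < δ implies |(-3t^3 + 7t^2 + 4t - 5) + 185| < ϵ.
(-3t^3 + 7t^2 + 4t - 5) + 185 = -3t^3 + 7t^2 + 4t + 180 = (t − 5)(-3t^2 - 8t - 36).
So |(-3t^3 + 7t^2 + 4t - 5) + 185| = |t − 5|·|-3t^2 - 8t - 36|.
Require δ ≤ 1. Then |t − 5| < 1 gives |t| < 6, and by the triangle inequality |-3t^2 - 8t - 36| ≤ 3·6^2 + 8·6 + 36 = 192.
Hence |(-3t^3 + 7t^2 + 4t - 5) + 185| ≤ 192|t − 5| < ϵ provided |t − 5| < ϵ/192.
Choosing δ = min(1, ϵ/192) ensures both conditions, hence |(-3t^3 + 7t^2 + 4t - 5) + 185| < ϵ.

δ = min(1, ϵ/192)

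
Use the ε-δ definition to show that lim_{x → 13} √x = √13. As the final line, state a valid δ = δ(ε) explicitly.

δ = min(13, √13·ε)

Let ε > 0 be given. We want δ > 0 such that 0 < |x − 13| < δ implies |√x − √13| < ε.
Rationalise: √x − √13 = (x − 13)/(√x + √13), so |√x − √13| = |x − 13|/(√x + √13).
Restrict δ ≤ 13 so that |x − 13| < 13 forces x > 0, and then √x + √13 > √13.
Hence |√x − √13| < |x − 13|/√13, which is < ε once |x − 13| < √13·ε.
Take δ = min(13, √13·ε). If 0 < |x − 13| < δ then x > 0 and |√x − √13| < |x − 13|/√13 < ε.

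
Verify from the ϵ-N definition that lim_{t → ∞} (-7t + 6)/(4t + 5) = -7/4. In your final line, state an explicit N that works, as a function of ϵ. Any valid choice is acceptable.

N = (59/16)/ϵ

Let ϵ > 0 be given. We seek N > 0 such that t > N implies |(-7t + 6)/(4t + 5) + 7/4| < ϵ.
(-7t + 6)/(4t + 5) + 7/4 = (4(-7t + 6) − (-7)(4t + 5)) / (4(4t + 5)) = 59/(4(4t + 5)).
For t > 0 we have 4t + 5 > 4t, so |(-7t + 6)/(4t + 5) + 7/4| = 59/(4(4t + 5)) < 59/(4·4t) = (59/16)/t.
Thus |(-7t + 6)/(4t + 5) + 7/4| < ϵ whenever t > (59/16)/ϵ.
Take N = (59/16)/ϵ. If t > N then |(-7t + 6)/(4t + 5) + 7/4| < (59/16)/t < ϵ.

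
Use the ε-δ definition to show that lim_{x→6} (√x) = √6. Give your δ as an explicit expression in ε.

Let ε > 0. We want δ > 0 such that 0 < |x − 6| < δ implies |√x − √6| < ε.
Multiplying by the conjugate, |√x − √6| = |x − 6|/(√x + √6).
Restrict δ ≤ 6 so that |x − 6| < 6 forces x > 0, and then √x + √6 > √6.
Hence |√x − √6| < |x − 6|/√6, which is < ε once |x − 6| < √6·ε.
Take δ = min(6, √6·ε). If 0 < |x − 6| < δ then x > 0 and |√x − √6| < |x − 6|/√6 < ε.

δ = min(6, √6·ε)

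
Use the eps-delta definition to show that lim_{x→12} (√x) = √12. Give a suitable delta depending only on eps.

Let eps > 0. We want delta > 0 such that 0 < |x − 12| < delta implies |√x − √12| < eps.
Multiplying by the conjugate, |√x − √12| = |x − 12|/(√x + √12).
Restrict delta ≤ 12 so that |x − 12| < 12 forces x > 0, and then √x + √12 > √12.
Hence |√x − √12| < |x − 12|/√12, which is < eps once |x − 12| < √12·eps.
Take delta = min(12, √12·eps). If 0 < |x − 12| < delta then x > 0 and |√x − √12| < |x − 12|/√12 < eps.

delta = min(12, √12·eps)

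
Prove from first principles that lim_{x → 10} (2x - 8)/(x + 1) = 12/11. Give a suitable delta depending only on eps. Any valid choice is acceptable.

Let eps > 0 be given. We want delta > 0 with 0 < |x − 10| < delta ⇒ |(2x - 8)/(x + 1) − (12/11)| < eps.
Combining over a common denominator, (2x - 8)/(x + 1) − (12/11) = [(2x - 8)·11 − 12·(x + 1)] / [11·(x + 1)] = 10(x − 10) / (11(x + 1)).
So |(2x - 8)/(x + 1) − (12/11)| = 10|x − 10| / (11·|x + 1|).
Require delta ≤ 11/2, so |x + 1| ≥ |11| − |x − 10| > 11 − 11/2 = 11/2.
Hence |(2x - 8)/(x + 1) − (12/11)| < 10|x − 10|/(11·(11/2)) = (20/121)|x − 10|, which is < eps once |x − 10| < (121/20)eps.
Take delta = min(11/2, (121/20)eps). Then 0 < |x − 10| < delta forces both bounds, so |(2x - 8)/(x + 1) − (12/11)| < eps.

delta = min(11/2, (121/20)eps)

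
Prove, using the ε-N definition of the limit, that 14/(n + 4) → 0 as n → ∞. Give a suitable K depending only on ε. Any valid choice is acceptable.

K = 14/ε

Let ε > 0. For n ≥ 1, |14/(n + 4) − 0| = 14/(n + 4) ≤ 14/n.
We need 14/n < ε, i.e. n > 14/ε.
Take K = 14/ε. If n > K then |14/(n + 4)| ≤ 14/n < ε.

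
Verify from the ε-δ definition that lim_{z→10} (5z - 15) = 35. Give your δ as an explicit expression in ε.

Fix ε > 0. We need δ > 0 so that 0 < |z − 10| < δ implies |(5z - 15) − 35| < ε.
|(5z - 15) − 35| = |5z - 50| = 5|z − 10|.
Thus it suffices that |z − 10| < ε/5.
Take δ = ε/5. If 0 < |z − 10| < δ then |(5z - 15) − 35| = 5|z − 10| < 5·(ε/5) = ε.

δ = ε/5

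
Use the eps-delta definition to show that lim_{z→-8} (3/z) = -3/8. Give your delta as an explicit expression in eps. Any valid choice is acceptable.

delta = min(4, (32/3)eps)

Let eps > 0. We seek delta > 0 such that 0 < |z + 8| < delta implies |3/z + 3/8| < eps.
|3/z + 3/8| = 3·|-8 − z|/(8·|z|) = 3|z + 8|/(8|z|).
Require delta ≤ 4 so that |z| > 8 − 4 = 4, hence 8|z| > 32.
Then |3/z + 3/8| < 3|z + 8|/32, which is < eps when |z + 8| < (32/3)eps.
Take delta = min(4, (32/3)eps). Then 0 < |z + 8| < delta gives both |z + 8| < 4 and |z + 8| < (32/3)eps, so |3/z + 3/8| < eps.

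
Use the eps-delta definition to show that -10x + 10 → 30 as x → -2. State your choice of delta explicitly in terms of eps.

delta = eps/10

Suppose eps > 0. We need delta > 0 so that 0 < |x + 2| < delta implies |(-10x + 10) − 30| < eps.
|(-10x + 10) − 30| = |-10x - 20| = 10|x + 2|.
So 10|x + 2| < eps exactly when |x + 2| < eps/10.
Take delta = eps/10. If 0 < |x + 2| < delta then |(-10x + 10) − 30| = 10|x + 2| < 10·(eps/10) = eps.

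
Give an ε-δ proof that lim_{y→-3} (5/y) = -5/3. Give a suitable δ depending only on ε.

δ = min(3/2, (9/10)ε)

Let ε > 0 be given. We seek δ > 0 such that 0 < |y + 3| < δ implies |5/y + 5/3| < ε.
|5/y + 5/3| = 5·|-3 − y|/(3·|y|) = 5|y + 3|/(3|y|).
Require δ ≤ 3/2 so that |y| > 3 − 3/2 = 3/2, hence 3|y| > 9/2.
Then |5/y + 5/3| < 5|y + 3|/(9/2), which is < ε when |y + 3| < (9/10)ε.
Take δ = min(3/2, (9/10)ε). Then 0 < |y + 3| < δ gives both |y + 3| < 3/2 and |y + 3| < (9/10)ε, so |5/y + 5/3| < ε.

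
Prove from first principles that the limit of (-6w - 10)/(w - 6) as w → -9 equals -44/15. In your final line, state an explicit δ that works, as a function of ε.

Suppose ε > 0. We want δ > 0 with 0 < |w + 9| < δ ⇒ |(-6w - 10)/(w - 6) + 44/15| < ε.
Combining over a common denominator, (-6w - 10)/(w - 6) + 44/15 = [(-6w - 10)·(-15) − 44·(w - 6)] / [(-15)·(w - 6)] = 46(w + 9) / ((-15)(w - 6)).
So |(-6w - 10)/(w - 6) + 44/15| = 46|w + 9| / (15·|w − 6|).
Restrict δ ≤ 15/2. Then |w + 9| < 15/2 gives |w − 6| = |(w + 9) + (-15)| ≥ 15 − 15/2 = 15/2.
Hence |(-6w - 10)/(w - 6) + 44/15| < 46|w + 9|/(15·(15/2)) = (92/225)|w + 9|, which is < ε once |w + 9| < (225/92)ε.
Take δ = min(15/2, (225/92)ε). Then 0 < |w + 9| < δ forces both bounds, so |(-6w - 10)/(w - 6) + 44/15| < ε.

δ = min(15/2, (225/92)ε)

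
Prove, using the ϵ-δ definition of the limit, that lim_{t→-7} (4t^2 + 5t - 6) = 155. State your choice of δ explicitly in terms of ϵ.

δ = min(2, ϵ/59)

Fix ϵ > 0. We want δ > 0 such that 0 < |t + 7| < δ implies |(4t^2 + 5t - 6) − 155| < ϵ.
(4t^2 + 5t - 6) − 155 = 4t^2 + 5t - 161 = (t + 7)(4t - 23).
So |(4t^2 + 5t - 6) − 155| = |t + 7|·|4t - 23|.
Require δ ≤ 2. Then |t + 7| < 2 gives |t| < 9, and by the triangle inequality |4t - 23| ≤ 4·9 + 23 = 59.
Hence |(4t^2 + 5t - 6) − 155| ≤ 59|t + 7| < ϵ provided |t + 7| < ϵ/59.
Take δ = min(2, ϵ/59). Then 0 < |t + 7| < δ gives both |t + 7| < 2 and |t + 7| < ϵ/59, so |(4t^2 + 5t - 6) − 155| < ϵ.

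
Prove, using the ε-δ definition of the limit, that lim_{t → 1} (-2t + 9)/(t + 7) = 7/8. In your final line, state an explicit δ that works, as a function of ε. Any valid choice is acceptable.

Let ε > 0 be given. We want δ > 0 with 0 < |t − 1| < δ ⇒ |(-2t + 9)/(t + 7) − (7/8)| < ε.
Combining over a common denominator, (-2t + 9)/(t + 7) − (7/8) = [(-2t + 9)·8 − 7·(t + 7)] / [8·(t + 7)] = -23(t − 1) / (8(t + 7)).
So |(-2t + 9)/(t + 7) − (7/8)| = 23|t − 1| / (8·|t + 7|).
Restrict δ ≤ 4. Then |t − 1| < 4 gives |t + 7| = |(t − 1) + 8| ≥ 8 − 4 = 4.
Hence |(-2t + 9)/(t + 7) − (7/8)| < 23|t − 1|/(8·4) = (23/32)|t − 1|, which is < ε once |t − 1| < (32/23)ε.
Take δ = min(4, (32/23)ε). Then 0 < |t − 1| < δ forces both bounds, so |(-2t + 9)/(t + 7) − (7/8)| < ε.

δ = min(4, (32/23)ε)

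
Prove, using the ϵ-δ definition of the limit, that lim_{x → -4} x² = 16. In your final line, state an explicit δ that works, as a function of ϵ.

δ = min(1, ϵ/9)

Let ϵ > 0 be given. We seek δ > 0 with 0 < |x + 4| < δ ⇒ |x² − 16| < ϵ.
Factor: x² − 16 = (x + 4)(x - 4), so |x² − 16| = |x + 4|·|x - 4|.
Restrict δ ≤ 1. Then |x + 4| < 1 gives |x| < 5, so by the triangle inequality |x - 4| ≤ 5 + 4 = 9.
Hence |x² − 16| ≤ 9|x + 4|, which is < ϵ once |x + 4| < ϵ/9.
Take δ = min(1, ϵ/9). If 0 < |x + 4| < δ then both bounds hold and |x² − 16| ≤ 9|x + 4| < 9·(ϵ/9) = ϵ.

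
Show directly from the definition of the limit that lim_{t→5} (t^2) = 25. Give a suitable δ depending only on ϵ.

δ = min(1, ϵ/11)

Suppose ϵ > 0. We seek δ > 0 with 0 < |t − 5| < δ ⇒ |t^2 − 25| < ϵ.
Factor: t^2 − 25 = (t − 5)(t + 5), so |t^2 − 25| = |t − 5|·|t + 5|.
Restrict δ ≤ 1. Then |t − 5| < 1 gives |t| < 6, so by the triangle inequality |t + 5| ≤ 6 + 5 = 11.
Hence |t^2 − 25| ≤ 11|t − 5|, which is < ϵ once |t − 5| < ϵ/11.
Take δ = min(1, ϵ/11). If 0 < |t − 5| < δ then both bounds hold and |t^2 − 25| ≤ 11|t − 5| < 11·(ϵ/11) = ϵ.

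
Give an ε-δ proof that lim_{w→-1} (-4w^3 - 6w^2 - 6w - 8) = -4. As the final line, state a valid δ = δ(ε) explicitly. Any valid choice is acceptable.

δ = min(1, ε/24)

Fix ε > 0. We want δ > 0 such that 0 < |w + 1| < δ implies |(-4w^3 - 6w^2 - 6w - 8) + 4| < ε.
(-4w^3 - 6w^2 - 6w - 8) + 4 = -4w^3 - 6w^2 - 6w - 4 = (w + 1)(-4w^2 - 2w - 4).
So |(-4w^3 - 6w^2 - 6w - 8) + 4| = |w + 1|·|-4w^2 - 2w - 4|.
Assume first that |w + 1| < 1, so |w| < 2. Then |-4w^2 - 2w - 4| ≤ 4·2^2 + 2·2 + 4 = 24.
Hence |(-4w^3 - 6w^2 - 6w - 8) + 4| ≤ 24|w + 1| < ε provided |w + 1| < ε/24.
Take δ = min(1, ε/24). Then 0 < |w + 1| < δ gives both |w + 1| < 1 and |w + 1| < ε/24, so |(-4w^3 - 6w^2 - 6w - 8) + 4| < ε.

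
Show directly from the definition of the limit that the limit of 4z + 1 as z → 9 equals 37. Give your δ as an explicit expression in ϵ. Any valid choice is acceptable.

Let ϵ > 0 be given. We need δ > 0 so that 0 < |z − 9| < δ implies |(4z + 1) − 37| < ϵ.
|(4z + 1) − 37| = |4z - 36| = 4|z − 9|.
Thus it suffices that |z − 9| < ϵ/4.
Choosing δ = ϵ/4 gives |(4z + 1) − 37| = 4|z − 9| < ϵ whenever |z − 9| < δ.

δ = ϵ/4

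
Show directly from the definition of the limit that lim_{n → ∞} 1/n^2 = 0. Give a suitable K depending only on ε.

K = (1/ε)^{1/2}

Fix ε > 0. For n ≥ 1, |1/n^2 − 0| = 1/n^2.
1/n^2 < ε ⇔ n^2 > 1/ε ⇔ n > (1/ε)^{1/2}.
Take K = (1/ε)^{1/2}. Then n > K implies 1/n^2 < ε.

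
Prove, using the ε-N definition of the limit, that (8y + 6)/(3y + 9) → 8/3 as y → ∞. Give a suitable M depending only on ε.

M = 6/ε

Fix ε > 0. We seek M > 0 such that y > M implies |(8y + 6)/(3y + 9) − (8/3)| < ε.
(8y + 6)/(3y + 9) − (8/3) = (3(8y + 6) − 8(3y + 9)) / (3(3y + 9)) = -54/(3(3y + 9)).
For y > 0 we have 3y + 9 > 3y, so |(8y + 6)/(3y + 9) − (8/3)| = 54/(3(3y + 9)) < 54/(3·3y) = 6/y.
Thus |(8y + 6)/(3y + 9) − (8/3)| < ε whenever y > 6/ε.
Take M = 6/ε. If y > M then |(8y + 6)/(3y + 9) − (8/3)| < 6/y < ε.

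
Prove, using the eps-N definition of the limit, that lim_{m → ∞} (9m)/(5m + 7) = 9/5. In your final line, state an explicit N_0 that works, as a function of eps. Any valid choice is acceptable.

N_0 = (63/25)/eps

Suppose eps > 0. For m ≥ 1, |(9m)/(5m + 7) − (9/5)| = |-63|/(5(5m + 7)) = 63/(5(5m + 7)).
Since 5m + 7 ≥ 5m for m ≥ 1, this is ≤ 63/(5·5m) = (63/25)/m.
So |(9m)/(5m + 7) − (9/5)| < eps whenever m > (63/25)/eps.
Take N_0 = (63/25)/eps. If m > N_0 then |(9m)/(5m + 7) − (9/5)| ≤ (63/25)/m < eps.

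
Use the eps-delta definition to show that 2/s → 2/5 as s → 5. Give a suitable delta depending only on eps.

Let eps > 0. We seek delta > 0 such that 0 < |s − 5| < delta implies |2/s − (2/5)| < eps.
|2/s − (2/5)| = 2·|5 − s|/(5·|s|) = 2|s − 5|/(5|s|).
Require delta ≤ 5/2 so that |s| > 5 − 5/2 = 5/2, hence 5|s| > 25/2.
Then |2/s − (2/5)| < 2|s − 5|/(25/2), which is < eps when |s − 5| < (25/4)eps.
Take delta = min(5/2, (25/4)eps). Then 0 < |s − 5| < delta gives both |s − 5| < 5/2 and |s − 5| < (25/4)eps, so |2/s − (2/5)| < eps.

delta = min(5/2, (25/4)eps)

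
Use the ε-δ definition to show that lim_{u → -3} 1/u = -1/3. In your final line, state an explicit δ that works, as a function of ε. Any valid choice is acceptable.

δ = min(3/2, (9/2)ε)

Suppose ε > 0. We seek δ > 0 such that 0 < |u + 3| < δ implies |1/u + 1/3| < ε.
|1/u + 1/3| = |-3 − u|/(3·|u|) = |u + 3|/(3|u|).
Restrict δ ≤ 3/2. Then |u + 3| < 3/2 gives |u| > 3/2, so 3|u| > 9/2.
Then |1/u + 1/3| < |u + 3|/(9/2), which is < ε when |u + 3| < (9/2)ε.
Take δ = min(3/2, (9/2)ε). Then 0 < |u + 3| < δ gives both |u + 3| < 3/2 and |u + 3| < (9/2)ε, so |1/u + 1/3| < ε.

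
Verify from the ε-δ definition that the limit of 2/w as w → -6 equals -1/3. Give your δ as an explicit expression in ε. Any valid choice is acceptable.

Suppose ε > 0. We seek δ > 0 such that 0 < |w + 6| < δ implies |2/w + 1/3| < ε.
|2/w + 1/3| = 2·|-6 − w|/(6·|w|) = 2|w + 6|/(6|w|).
Require δ ≤ 3 so that |w| > 6 − 3 = 3, hence 6|w| > 18.
Then |2/w + 1/3| < 2|w + 6|/18, which is < ε when |w + 6| < 9ε.
Take δ = min(3, 9ε). Then 0 < |w + 6| < δ gives both |w + 6| < 3 and |w + 6| < 9ε, so |2/w + 1/3| < ε.

δ = min(3, 9ε)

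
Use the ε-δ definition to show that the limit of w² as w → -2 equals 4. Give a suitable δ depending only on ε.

δ = min(1, ε/5)

Let ε > 0. We seek δ > 0 with 0 < |w + 2| < δ ⇒ |w² − 4| < ε.
Factor: w² − 4 = (w + 2)(w - 2), so |w² − 4| = |w + 2|·|w - 2|.
Impose δ ≤ 1 so that |w| < 3; then |w - 2| ≤ 5.
Hence |w² − 4| ≤ 5|w + 2|, which is < ε once |w + 2| < ε/5.
Take δ = min(1, ε/5). If 0 < |w + 2| < δ then both bounds hold and |w² − 4| ≤ 5|w + 2| < 5·(ε/5) = ε.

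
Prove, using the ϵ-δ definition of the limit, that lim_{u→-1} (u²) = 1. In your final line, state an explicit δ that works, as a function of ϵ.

Let ϵ > 0 be given. We seek δ > 0 with 0 < |u + 1| < δ ⇒ |u² − 1| < ϵ.
Factor: u² − 1 = (u + 1)(u - 1), so |u² − 1| = |u + 1|·|u - 1|.
Restrict δ ≤ 2. Then |u + 1| < 2 gives |u| < 3, so by the triangle inequality |u - 1| ≤ 3 + 1 = 4.
Hence |u² − 1| ≤ 4|u + 1|, which is < ϵ once |u + 1| < ϵ/4.
Take δ = min(2, ϵ/4). If 0 < |u + 1| < δ then both bounds hold and |u² − 1| ≤ 4|u + 1| < 4·(ϵ/4) = ϵ.

δ = min(2, ϵ/4)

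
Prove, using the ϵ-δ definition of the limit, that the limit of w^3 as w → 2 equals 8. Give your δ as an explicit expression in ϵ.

δ = min(1, ϵ/19)

Fix ϵ > 0. We seek δ > 0 with 0 < |w − 2| < δ ⇒ |w^3 − 8| < ϵ.
Factor: w^3 − 8 = (w − 2)(w^2 + 2w + 4), so |w^3 − 8| = |w − 2|·|w^2 + 2w + 4|.
Restrict δ ≤ 1. Then |w − 2| < 1 gives |w| < 3, so by the triangle inequality |w^2 + 2w + 4| ≤ 3^2 + 2·3 + 4 = 19.
Hence |w^3 − 8| ≤ 19|w − 2|, which is < ϵ once |w − 2| < ϵ/19.
Take δ = min(1, ϵ/19). If 0 < |w − 2| < δ then both bounds hold and |w^3 − 8| ≤ 19|w − 2| < 19·(ϵ/19) = ϵ.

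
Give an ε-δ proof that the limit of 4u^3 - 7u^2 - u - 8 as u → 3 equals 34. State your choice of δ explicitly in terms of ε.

δ = min(1, ε/98)

Let ε > 0. We want δ > 0 such that 0 < |u − 3| < δ implies |(4u^3 - 7u^2 - u - 8) − 34| < ε.
(4u^3 - 7u^2 - u - 8) − 34 = 4u^3 - 7u^2 - u - 42 = (u − 3)(4u^2 + 5u + 14).
So |(4u^3 - 7u^2 - u - 8) − 34| = |u − 3|·|4u^2 + 5u + 14|.
Require δ ≤ 1. Then |u − 3| < 1 gives |u| < 4, and by the triangle inequality |4u^2 + 5u + 14| ≤ 4·4^2 + 5·4 + 14 = 98.
Hence |(4u^3 - 7u^2 - u - 8) − 34| ≤ 98|u − 3| < ε provided |u − 3| < ε/98.
Choosing δ = min(1, ε/98) ensures both conditions, hence |(4u^3 - 7u^2 - u - 8) − 34| < ε.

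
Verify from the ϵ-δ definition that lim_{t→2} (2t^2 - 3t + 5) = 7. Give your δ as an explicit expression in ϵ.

δ = min(1, ϵ/7)

Let ϵ > 0. We want δ > 0 such that 0 < |t − 2| < δ implies |(2t^2 - 3t + 5) − 7| < ϵ.
(2t^2 - 3t + 5) − 7 = 2t^2 - 3t - 2 = (t − 2)(2t + 1).
So |(2t^2 - 3t + 5) − 7| = |t − 2|·|2t + 1|.
Assume first that |t − 2| < 1, so |t| < 3. Then |2t + 1| ≤ 2·3 + 1 = 7.
Hence |(2t^2 - 3t + 5) − 7| ≤ 7|t − 2| < ϵ provided |t − 2| < ϵ/7.
Choosing δ = min(1, ϵ/7) ensures both conditions, hence |(2t^2 - 3t + 5) − 7| < ϵ.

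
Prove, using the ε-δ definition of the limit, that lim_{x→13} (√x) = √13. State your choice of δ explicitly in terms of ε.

δ = min(13, √13·ε)

Let ε > 0 be given. We want δ > 0 such that 0 < |x − 13| < δ implies |√x − √13| < ε.
Multiplying by the conjugate, |√x − √13| = |x − 13|/(√x + √13).
Restrict δ ≤ 13 so that |x − 13| < 13 forces x > 0, and then √x + √13 > √13.
Hence |√x − √13| < |x − 13|/√13, which is < ε once |x − 13| < √13·ε.
Take δ = min(13, √13·ε). If 0 < |x − 13| < δ then x > 0 and |√x − √13| < |x − 13|/√13 < ε.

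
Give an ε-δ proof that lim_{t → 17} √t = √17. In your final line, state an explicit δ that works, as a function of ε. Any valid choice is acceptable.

Let ε > 0 be given. We want δ > 0 such that 0 < |t − 17| < δ implies |√t − √17| < ε.
Rationalise: √t − √17 = (t − 17)/(√t + √17), so |√t − √17| = |t − 17|/(√t + √17).
Restrict δ ≤ 17 so that |t − 17| < 17 forces t > 0, and then √t + √17 > √17.
Hence |√t − √17| < |t − 17|/√17, which is < ε once |t − 17| < √17·ε.
Take δ = min(17, √17·ε). If 0 < |t − 17| < δ then t > 0 and |√t − √17| < |t − 17|/√17 < ε.

δ = min(17, √17·ε)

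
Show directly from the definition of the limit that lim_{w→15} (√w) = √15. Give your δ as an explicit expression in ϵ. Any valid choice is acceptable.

Let ϵ > 0 be given. We want δ > 0 such that 0 < |w − 15| < δ implies |√w − √15| < ϵ.
Multiplying by the conjugate, |√w − √15| = |w − 15|/(√w + √15).
Restrict δ ≤ 15 so that |w − 15| < 15 forces w > 0, and then √w + √15 > √15.
Hence |√w − √15| < |w − 15|/√15, which is < ϵ once |w − 15| < √15·ϵ.
Take δ = min(15, √15·ϵ). If 0 < |w − 15| < δ then w > 0 and |√w − √15| < |w − 15|/√15 < ϵ.

δ = min(15, √15·ϵ)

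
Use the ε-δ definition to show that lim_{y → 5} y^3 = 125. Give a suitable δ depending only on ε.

δ = min(2, ε/109)

Suppose ε > 0. We seek δ > 0 with 0 < |y − 5| < δ ⇒ |y^3 − 125| < ε.
Factor: y^3 − 125 = (y − 5)(y^2 + 5y + 25), so |y^3 − 125| = |y − 5|·|y^2 + 5y + 25|.
Impose δ ≤ 2 so that |y| < 7; then |y^2 + 5y + 25| ≤ 109.
Hence |y^3 − 125| ≤ 109|y − 5|, which is < ε once |y − 5| < ε/109.
Take δ = min(2, ε/109). If 0 < |y − 5| < δ then both bounds hold and |y^3 − 125| ≤ 109|y − 5| < 109·(ε/109) = ε.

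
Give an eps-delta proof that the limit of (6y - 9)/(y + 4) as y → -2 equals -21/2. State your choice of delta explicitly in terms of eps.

delta = min(1, (2/33)eps)

Suppose eps > 0. We want delta > 0 with 0 < |y + 2| < delta ⇒ |(6y - 9)/(y + 4) + 21/2| < eps.
Combining over a common denominator, (6y - 9)/(y + 4) + 21/2 = [(6y - 9)·2 − (-21)·(y + 4)] / [2·(y + 4)] = 33(y + 2) / (2(y + 4)).
So |(6y - 9)/(y + 4) + 21/2| = 33|y + 2| / (2·|y + 4|).
Restrict delta ≤ 1. Then |y + 2| < 1 gives |y + 4| = |(y + 2) + 2| ≥ 2 − 1 = 1.
Hence |(6y - 9)/(y + 4) + 21/2| < 33|y + 2|/(2·1) = (33/2)|y + 2|, which is < eps once |y + 2| < (2/33)eps.
Take delta = min(1, (2/33)eps). Then 0 < |y + 2| < delta forces both bounds, so |(6y - 9)/(y + 4) + 21/2| < eps.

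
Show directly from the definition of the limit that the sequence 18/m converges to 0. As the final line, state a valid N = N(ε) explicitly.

N = 18/ε

Fix ε > 0. For m ≥ 1, |18/m − 0| = 18/(m) ≤ 18/m.
We need 18/m < ε, i.e. m > 18/ε.
Take N = 18/ε. If m > N then |18/m| ≤ 18/m < ε.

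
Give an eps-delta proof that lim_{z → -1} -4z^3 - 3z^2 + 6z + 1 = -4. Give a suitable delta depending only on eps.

Let eps > 0 be given. We want delta > 0 such that 0 < |z + 1| < delta implies |(-4z^3 - 3z^2 + 6z + 1) + 4| < eps.
(-4z^3 - 3z^2 + 6z + 1) + 4 = -4z^3 - 3z^2 + 6z + 5 = (z + 1)(-4z^2 + z + 5).
So |(-4z^3 - 3z^2 + 6z + 1) + 4| = |z + 1|·|-4z^2 + z + 5|.
Assume first that |z + 1| < 1, so |z| < 2. Then |-4z^2 + z + 5| ≤ 4·2^2 + 2 + 5 = 23.
Hence |(-4z^3 - 3z^2 + 6z + 1) + 4| ≤ 23|z + 1| < eps provided |z + 1| < eps/23.
Take delta = min(1, eps/23). Then 0 < |z + 1| < delta gives both |z + 1| < 1 and |z + 1| < eps/23, so |(-4z^3 - 3z^2 + 6z + 1) + 4| < eps.

delta = min(1, eps/23)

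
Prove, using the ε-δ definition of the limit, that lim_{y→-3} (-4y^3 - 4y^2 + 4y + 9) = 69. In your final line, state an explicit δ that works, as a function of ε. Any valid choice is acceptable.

Suppose ε > 0. We want δ > 0 such that 0 < |y + 3| < δ implies |(-4y^3 - 4y^2 + 4y + 9) − 69| < ε.
(-4y^3 - 4y^2 + 4y + 9) − 69 = -4y^3 - 4y^2 + 4y - 60 = (y + 3)(-4y^2 + 8y - 20).
So |(-4y^3 - 4y^2 + 4y + 9) − 69| = |y + 3|·|-4y^2 + 8y - 20|.
Assume first that |y + 3| < 1, so |y| < 4. Then |-4y^2 + 8y - 20| ≤ 4·4^2 + 8·4 + 20 = 116.
Hence |(-4y^3 - 4y^2 + 4y + 9) − 69| ≤ 116|y + 3| < ε provided |y + 3| < ε/116.
Choosing δ = min(1, ε/116) ensures both conditions, hence |(-4y^3 - 4y^2 + 4y + 9) − 69| < ε.

δ = min(1, ε/116)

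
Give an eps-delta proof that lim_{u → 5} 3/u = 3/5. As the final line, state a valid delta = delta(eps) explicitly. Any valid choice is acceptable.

delta = min(5/2, (25/6)eps)

Let eps > 0 be given. We seek delta > 0 such that 0 < |u − 5| < delta implies |3/u − (3/5)| < eps.
|3/u − (3/5)| = 3·|5 − u|/(5·|u|) = 3|u − 5|/(5|u|).
Require delta ≤ 5/2 so that |u| > 5 − 5/2 = 5/2, hence 5|u| > 25/2.
Then |3/u − (3/5)| < 3|u − 5|/(25/2), which is < eps when |u − 5| < (25/6)eps.
Take delta = min(5/2, (25/6)eps). Then 0 < |u − 5| < delta gives both |u − 5| < 5/2 and |u − 5| < (25/6)eps, so |3/u − (3/5)| < eps.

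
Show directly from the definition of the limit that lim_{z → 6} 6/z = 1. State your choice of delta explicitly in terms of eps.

Let eps > 0 be given. We seek delta > 0 such that 0 < |z − 6| < delta implies |6/z − 1| < eps.
|6/z − 1| = 6·|6 − z|/(6·|z|) = 6|z − 6|/(6|z|).
Require delta ≤ 3 so that |z| > 6 − 3 = 3, hence 6|z| > 18.
Then |6/z − 1| < 6|z − 6|/18, which is < eps when |z − 6| < 3eps.
Take delta = min(3, 3eps). Then 0 < |z − 6| < delta gives both |z − 6| < 3 and |z − 6| < 3eps, so |6/z − 1| < eps.

delta = min(3, 3eps)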